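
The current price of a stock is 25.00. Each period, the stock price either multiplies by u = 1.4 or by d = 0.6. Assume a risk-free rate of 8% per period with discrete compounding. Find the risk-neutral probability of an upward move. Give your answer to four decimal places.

Risk-neutral probability p = (1 + 0.08 − 0.6)/(1.4 − 0.6) = 0.4800/0.8000 = 0.6000

p = 0.6000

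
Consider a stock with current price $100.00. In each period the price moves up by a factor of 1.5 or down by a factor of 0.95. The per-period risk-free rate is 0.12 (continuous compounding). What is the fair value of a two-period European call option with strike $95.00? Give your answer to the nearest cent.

$26.98

Risk-neutral probability p = (e^0.12 − 0.95)/(1.5 − 0.95) = 0.1775/0.5500 = 0.3227
Terminal stock prices: S_uu = 225, S_ud = 142.5, S_dd = 90.25
Terminal payoffs (S − K): max(130, 0) = 130, max(47.5, 0) = 47.5, max(-4.75, 0) = 0
Node u (S = 150): V_u = e^(−0.12)·[0.3227·130.0000 + 0.6773·47.5000] = 65.7426
Node d (S = 95): V_d = e^(−0.12)·[0.3227·47.5000 + 0.6773·0.0000] = 13.5958
Node 0 (S = 100): V_0 = e^(−0.12)·[0.3227·65.7426 + 0.6773·13.5958] = 26.9843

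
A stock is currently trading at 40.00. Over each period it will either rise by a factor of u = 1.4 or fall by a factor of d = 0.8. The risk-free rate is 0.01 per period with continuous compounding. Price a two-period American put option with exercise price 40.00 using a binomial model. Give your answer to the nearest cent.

5.96

Risk-neutral probability p = (e^0.01 − 0.8)/(1.4 − 0.8) = 0.2101/0.6000 = 0.3501
Terminal stock prices: S_uu = 78.4, S_ud = 44.8, S_dd = 25.6
Terminal payoffs (K − S): max(-38.4, 0) = 0, max(-4.8, 0) = 0, max(14.4, 0) = 14.4
Node u (S = 56): continuation = e^(−0.01)·[0.3501·0.0000 + 0.6499·0.0000] = 0.0000; exercise value = 0.0000 ≤ continuation, so V_u = 0.0000
Node d (S = 32): continuation = e^(−0.01)·[0.3501·0.0000 + 0.6499·14.4000] = 9.2657; exercise value = 8.0000 ≤ continuation, so V_d = 9.2657
Node 0 (S = 40): continuation = e^(−0.01)·[0.3501·0.0000 + 0.6499·9.2657] = 5.9620; exercise value = 0.0000 ≤ continuation, so V_0 = 5.9620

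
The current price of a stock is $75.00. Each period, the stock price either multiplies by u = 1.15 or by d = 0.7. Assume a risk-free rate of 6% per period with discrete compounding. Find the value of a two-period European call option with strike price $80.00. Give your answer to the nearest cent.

$10.93

Risk-neutral probability p = (1 + 0.06 − 0.7)/(1.15 − 0.7) = 0.3600/0.4500 = 0.8000
Terminal stock prices: S_uu = 99.19, S_ud = 60.37, S_dd = 36.75
Terminal payoffs (S − K): max(19.19, 0) = 19.19, max(-19.63, 0) = 0, max(-43.25, 0) = 0
Node u (S = 86.25): V_u = 1/1.06·[0.8000·19.1875 + 0.2000·0.0000] = 14.4811
Node d (S = 52.5): V_d = 1/1.06·[0.8000·0.0000 + 0.2000·0.0000] = 0.0000
Node 0 (S = 75): V_0 = 1/1.06·[0.8000·14.4811 + 0.2000·0.0000] = 10.9292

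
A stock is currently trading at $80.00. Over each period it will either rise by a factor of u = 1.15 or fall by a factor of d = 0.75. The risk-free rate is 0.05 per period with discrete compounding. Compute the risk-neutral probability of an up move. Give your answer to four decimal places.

Risk-neutral probability p = (1 + 0.05 − 0.75)/(1.15 − 0.75) = 0.3000/0.4000 = 0.7500

p = 0.7500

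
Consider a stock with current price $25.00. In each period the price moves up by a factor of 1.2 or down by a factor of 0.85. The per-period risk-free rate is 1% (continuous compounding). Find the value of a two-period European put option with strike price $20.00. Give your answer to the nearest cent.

Risk-neutral probability p = (e^0.01 − 0.85)/(1.2 − 0.85) = 0.1601/0.3500 = 0.4573
Terminal stock prices: S_uu = 36, S_ud = 25.5, S_dd = 18.06
Terminal payoffs (K − S): max(-16, 0) = 0, max(-5.5, 0) = 0, max(1.938, 0) = 1.938
Node u (S = 30): V_u = e^(−0.01)·[0.4573·0.0000 + 0.5427·0.0000] = 0.0000
Node d (S = 21.25): V_d = e^(−0.01)·[0.4573·0.0000 + 0.5427·1.9375] = 1.0410
Node 0 (S = 25): V_0 = e^(−0.01)·[0.4573·0.0000 + 0.5427·1.0410] = 0.5594

$0.56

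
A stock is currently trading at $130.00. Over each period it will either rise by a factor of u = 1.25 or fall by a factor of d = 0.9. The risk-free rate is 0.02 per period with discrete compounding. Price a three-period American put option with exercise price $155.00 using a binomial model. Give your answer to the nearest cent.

Risk-neutral probability p = (1 + 0.02 − 0.9)/(1.25 − 0.9) = 0.1200/0.3500 = 0.3429
Terminal stock prices: S_uuu = 253.9, S_uud = 182.8, S_udd = 131.6, S_ddd = 94.77
Terminal payoffs (K − S): max(-98.91, 0) = 0, max(-27.81, 0) = 0, max(23.38, 0) = 23.38, max(60.23, 0) = 60.23
Node uu (S = 203.1): continuation = 1/1.02·[0.3429·0.0000 + 0.6571·0.0000] = 0.0000; exercise value = 0.0000 ≤ continuation, so V_uu = 0.0000
Node ud (S = 146.2): continuation = 1/1.02·[0.3429·0.0000 + 0.6571·23.3750] = 15.0595; exercise value = 8.7500 ≤ continuation, so V_ud = 15.0595
Node dd (S = 105.3): continuation = 1/1.02·[0.3429·23.3750 + 0.6571·60.2300] = 46.6608; exercise value = 49.7000 > continuation, so V_dd = 49.7000 (exercise)
Node u (S = 162.5): continuation = 1/1.02·[0.3429·0.0000 + 0.6571·15.0595] = 9.7022; exercise value = 0.0000 ≤ continuation, so V_u = 9.7022
Node d (S = 117): continuation = 1/1.02·[0.3429·15.0595 + 0.6571·49.7000] = 37.0816; exercise value = 38.0000 > continuation, so V_d = 38.0000 (exercise)
Node 0 (S = 130): continuation = 1/1.02·[0.3429·9.7022 + 0.6571·38.0000] = 27.7430; exercise value = 25.0000 ≤ continuation, so V_0 = 27.7430

$27.74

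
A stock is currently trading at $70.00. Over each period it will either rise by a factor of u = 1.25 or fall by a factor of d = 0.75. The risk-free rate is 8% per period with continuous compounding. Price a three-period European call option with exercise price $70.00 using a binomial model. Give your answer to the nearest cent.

Risk-neutral probability p = (e^0.08 − 0.75)/(1.25 − 0.75) = 0.3333/0.5000 = 0.6666
Terminal stock prices: S_uuu = 136.7, S_uud = 82.03, S_udd = 49.22, S_ddd = 29.53
Terminal payoffs (S − K): max(66.72, 0) = 66.72, max(12.03, 0) = 12.03, max(-20.78, 0) = 0, max(-40.47, 0) = 0
Node uu (S = 109.4): V_uu = e^(−0.08)·[0.6666·66.7188 + 0.3334·12.0312] = 44.7569
Node ud (S = 65.62): V_ud = e^(−0.08)·[0.6666·12.0312 + 0.3334·0.0000] = 7.4031
Node dd (S = 39.38): V_dd = e^(−0.08)·[0.6666·0.0000 + 0.3334·0.0000] = 0.0000
Node u (S = 87.5): V_u = e^(−0.08)·[0.6666·44.7569 + 0.3334·7.4031] = 29.8187
Node d (S = 52.5): V_d = e^(−0.08)·[0.6666·7.4031 + 0.3334·0.0000] = 4.5553
Node 0 (S = 70): V_0 = e^(−0.08)·[0.6666·29.8187 + 0.3334·4.5553] = 19.7503

$19.75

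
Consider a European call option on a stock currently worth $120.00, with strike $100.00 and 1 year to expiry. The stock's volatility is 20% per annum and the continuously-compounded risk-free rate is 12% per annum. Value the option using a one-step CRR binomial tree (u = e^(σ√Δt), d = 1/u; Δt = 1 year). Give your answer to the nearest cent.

CRR parameters: u = e^(σ√Δt) = e^(0.2·√1) = 1.2214, d = 1/u = 0.8187
Per-period rate: rΔt = 0.12·1 = 0.12, so R = e^0.12 = 1.1275
Risk-neutral probability p = (e^0.12 − 0.8187)/(1.2214 − 0.8187) = 0.3088/0.4027 = 0.7668
Terminal stock prices: S_u = 146.6, S_d = 98.25
Terminal payoffs (S − K): max(46.57, 0) = 46.57, max(-1.752, 0) = 0
Node 0 (S = 120): V_0 = e^(−0.12)·[0.7668·46.5683 + 0.2332·0.0000] = 31.6704

$31.67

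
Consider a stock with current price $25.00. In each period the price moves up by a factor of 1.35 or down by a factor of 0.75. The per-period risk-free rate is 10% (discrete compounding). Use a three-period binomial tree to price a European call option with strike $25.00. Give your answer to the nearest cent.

$8.38

Risk-neutral probability p = (1 + 0.1 − 0.75)/(1.35 − 0.75) = 0.3500/0.6000 = 0.5833
Terminal stock prices: S_uuu = 61.51, S_uud = 34.17, S_udd = 18.98, S_ddd = 10.55
Terminal payoffs (S − K): max(36.51, 0) = 36.51, max(9.172, 0) = 9.172, max(-6.016, 0) = 0, max(-14.45, 0) = 0
Node uu (S = 45.56): V_uu = 1/1.1·[0.5833·36.5094 + 0.4167·9.1719] = 22.8352
Node ud (S = 25.31): V_ud = 1/1.1·[0.5833·9.1719 + 0.4167·0.0000] = 4.8639
Node dd (S = 14.06): V_dd = 1/1.1·[0.5833·0.0000 + 0.4167·0.0000] = 0.0000
Node u (S = 33.75): V_u = 1/1.1·[0.5833·22.8352 + 0.4167·4.8639] = 13.9520
Node d (S = 18.75): V_d = 1/1.1·[0.5833·4.8639 + 0.4167·0.0000] = 2.5793
Node 0 (S = 25): V_0 = 1/1.1·[0.5833·13.9520 + 0.4167·2.5793] = 8.3758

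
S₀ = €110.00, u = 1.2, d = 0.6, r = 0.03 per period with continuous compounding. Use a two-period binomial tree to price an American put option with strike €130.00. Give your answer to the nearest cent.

€27.25

Risk-neutral probability p = (e^0.03 − 0.6)/(1.2 − 0.6) = 0.4305/0.6000 = 0.7174
Terminal stock prices: S_uu = 158.4, S_ud = 79.2, S_dd = 39.6
Terminal payoffs (K − S): max(-28.4, 0) = 0, max(50.8, 0) = 50.8, max(90.4, 0) = 90.4
Node u (S = 132): continuation = e^(−0.03)·[0.7174·0.0000 + 0.2826·50.8000] = 13.9306; exercise value = 0.0000 ≤ continuation, so V_u = 13.9306
Node d (S = 66): continuation = e^(−0.03)·[0.7174·50.8000 + 0.2826·90.4000] = 60.1579; exercise value = 64.0000 > continuation, so V_d = 64.0000 (exercise)
Node 0 (S = 110): continuation = e^(−0.03)·[0.7174·13.9306 + 0.2826·64.0000] = 27.2491; exercise value = 20.0000 ≤ continuation, so V_0 = 27.2491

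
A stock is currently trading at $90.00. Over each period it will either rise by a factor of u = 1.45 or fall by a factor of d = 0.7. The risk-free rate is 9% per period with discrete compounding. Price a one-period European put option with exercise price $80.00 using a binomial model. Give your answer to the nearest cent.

Risk-neutral probability p = (1 + 0.09 − 0.7)/(1.45 − 0.7) = 0.3900/0.7500 = 0.5200
Terminal stock prices: S_u = 130.5, S_d = 63
Terminal payoffs (K − S): max(-50.5, 0) = 0, max(17, 0) = 17
Node 0 (S = 90): V_0 = 1/1.09·[0.5200·0.0000 + 0.4800·17.0000] = 7.4862

$7.49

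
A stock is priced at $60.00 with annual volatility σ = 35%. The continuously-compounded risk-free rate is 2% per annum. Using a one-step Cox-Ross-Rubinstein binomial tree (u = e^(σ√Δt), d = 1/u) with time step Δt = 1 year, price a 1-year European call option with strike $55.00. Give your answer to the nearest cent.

CRR parameters: u = e^(σ√Δt) = e^(0.35·√1) = 1.4191, d = 1/u = 0.7047
Per-period rate: rΔt = 0.02·1 = 0.02, so R = e^0.02 = 1.0202
Risk-neutral probability p = (e^0.02 − 0.7047)/(1.4191 − 0.7047) = 0.3155/0.7144 = 0.4417
Terminal stock prices: S_u = 85.14, S_d = 42.28
Terminal payoffs (S − K): max(30.14, 0) = 30.14, max(-12.72, 0) = 0
Node 0 (S = 60): V_0 = e^(−0.02)·[0.4417·30.1441 + 0.5583·0.0000] = 13.0498

$13.05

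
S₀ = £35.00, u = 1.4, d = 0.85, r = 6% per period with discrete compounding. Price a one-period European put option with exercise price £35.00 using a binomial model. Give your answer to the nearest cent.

£3.06

Risk-neutral probability p = (1 + 0.06 − 0.85)/(1.4 − 0.85) = 0.2100/0.5500 = 0.3818
Terminal stock prices: S_u = 49, S_d = 29.75
Terminal payoffs (K − S): max(-14, 0) = 0, max(5.25, 0) = 5.25
Node 0 (S = 35): V_0 = 1/1.06·[0.3818·0.0000 + 0.6182·5.2500] = 3.0617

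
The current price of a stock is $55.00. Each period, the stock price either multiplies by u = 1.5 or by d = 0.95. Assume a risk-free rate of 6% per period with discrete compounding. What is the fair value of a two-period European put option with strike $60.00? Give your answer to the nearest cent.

$5.90

Risk-neutral probability p = (1 + 0.06 − 0.95)/(1.5 − 0.95) = 0.1100/0.5500 = 0.2000
Terminal stock prices: S_uu = 123.8, S_ud = 78.38, S_dd = 49.64
Terminal payoffs (K − S): max(-63.75, 0) = 0, max(-18.38, 0) = 0, max(10.36, 0) = 10.36
Node u (S = 82.5): V_u = 1/1.06·[0.2000·0.0000 + 0.8000·0.0000] = 0.0000
Node d (S = 52.25): V_d = 1/1.06·[0.2000·0.0000 + 0.8000·10.3625] = 7.8208
Node 0 (S = 55): V_0 = 1/1.06·[0.2000·0.0000 + 0.8000·7.8208] = 5.9025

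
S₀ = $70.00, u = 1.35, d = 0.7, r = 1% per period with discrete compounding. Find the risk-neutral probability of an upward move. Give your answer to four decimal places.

p = 0.4769

Risk-neutral probability p = (1 + 0.01 − 0.7)/(1.35 − 0.7) = 0.3100/0.6500 = 0.4769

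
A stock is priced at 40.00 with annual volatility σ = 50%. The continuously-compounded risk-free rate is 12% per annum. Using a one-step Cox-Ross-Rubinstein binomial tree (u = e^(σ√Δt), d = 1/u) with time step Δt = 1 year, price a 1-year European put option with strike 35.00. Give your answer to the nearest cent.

4.76

CRR parameters: u = e^(σ√Δt) = e^(0.5·√1) = 1.6487, d = 1/u = 0.6065
Per-period rate: rΔt = 0.12·1 = 0.12, so R = e^0.12 = 1.1275
Risk-neutral probability p = (e^0.12 − 0.6065)/(1.6487 − 0.6065) = 0.5210/1.0422 = 0.4999
Terminal stock prices: S_u = 65.95, S_d = 24.26
Terminal payoffs (K − S): max(-30.95, 0) = 0, max(10.74, 0) = 10.74
Node 0 (S = 40): V_0 = e^(−0.12)·[0.4999·0.0000 + 0.5001·10.7388] = 4.7634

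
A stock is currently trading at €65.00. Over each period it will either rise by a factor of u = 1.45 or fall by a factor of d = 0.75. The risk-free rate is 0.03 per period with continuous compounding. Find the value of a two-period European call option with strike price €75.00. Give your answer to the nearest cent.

€9.32

Risk-neutral probability p = (e^0.03 − 0.75)/(1.45 − 0.75) = 0.2805/0.7000 = 0.4006
Terminal stock prices: S_uu = 136.7, S_ud = 70.69, S_dd = 36.56
Terminal payoffs (S − K): max(61.66, 0) = 61.66, max(-4.312, 0) = 0, max(-38.44, 0) = 0
Node u (S = 94.25): V_u = e^(−0.03)·[0.4006·61.6625 + 0.5994·0.0000] = 23.9749
Node d (S = 48.75): V_d = e^(−0.03)·[0.4006·0.0000 + 0.5994·0.0000] = 0.0000
Node 0 (S = 65): V_0 = e^(−0.03)·[0.4006·23.9749 + 0.5994·0.0000] = 9.3216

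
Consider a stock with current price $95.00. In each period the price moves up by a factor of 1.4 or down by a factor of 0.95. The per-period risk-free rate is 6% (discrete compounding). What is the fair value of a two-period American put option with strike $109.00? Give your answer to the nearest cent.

$14.00

Risk-neutral probability p = (1 + 0.06 − 0.95)/(1.4 − 0.95) = 0.1100/0.4500 = 0.2444
Terminal stock prices: S_uu = 186.2, S_ud = 126.3, S_dd = 85.74
Terminal payoffs (K − S): max(-77.2, 0) = 0, max(-17.35, 0) = 0, max(23.26, 0) = 23.26
Node u (S = 133): continuation = 1/1.06·[0.2444·0.0000 + 0.7556·0.0000] = 0.0000; exercise value = 0.0000 ≤ continuation, so V_u = 0.0000
Node d (S = 90.25): continuation = 1/1.06·[0.2444·0.0000 + 0.7556·23.2625] = 16.5812; exercise value = 18.7500 > continuation, so V_d = 18.7500 (exercise)
Node 0 (S = 95): continuation = 1/1.06·[0.2444·0.0000 + 0.7556·18.7500] = 13.3648; exercise value = 14.0000 > continuation, so V_0 = 14.0000 (exercise)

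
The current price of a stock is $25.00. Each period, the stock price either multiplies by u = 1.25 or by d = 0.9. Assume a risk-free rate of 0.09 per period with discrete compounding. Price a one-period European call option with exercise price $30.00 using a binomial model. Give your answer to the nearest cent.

Risk-neutral probability p = (1 + 0.09 − 0.9)/(1.25 − 0.9) = 0.1900/0.3500 = 0.5429
Terminal stock prices: S_u = 31.25, S_d = 22.5
Terminal payoffs (S − K): max(1.25, 0) = 1.25, max(-7.5, 0) = 0
Node 0 (S = 25): V_0 = 1/1.09·[0.5429·1.2500 + 0.4571·0.0000] = 0.6225

$0.62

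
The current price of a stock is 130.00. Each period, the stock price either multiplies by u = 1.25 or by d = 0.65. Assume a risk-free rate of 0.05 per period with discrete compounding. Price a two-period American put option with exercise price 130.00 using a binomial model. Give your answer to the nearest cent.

19.36

Risk-neutral probability p = (1 + 0.05 − 0.65)/(1.25 − 0.65) = 0.4000/0.6000 = 0.6667
Terminal stock prices: S_uu = 203.1, S_ud = 105.6, S_dd = 54.93
Terminal payoffs (K − S): max(-73.12, 0) = 0, max(24.38, 0) = 24.38, max(75.07, 0) = 75.07
Node u (S = 162.5): continuation = 1/1.05·[0.6667·0.0000 + 0.3333·24.3750] = 7.7381; exercise value = 0.0000 ≤ continuation, so V_u = 7.7381
Node d (S = 84.5): continuation = 1/1.05·[0.6667·24.3750 + 0.3333·75.0750] = 39.3095; exercise value = 45.5000 > continuation, so V_d = 45.5000 (exercise)
Node 0 (S = 130): continuation = 1/1.05·[0.6667·7.7381 + 0.3333·45.5000] = 19.3575; exercise value = 0.0000 ≤ continuation, so V_0 = 19.3575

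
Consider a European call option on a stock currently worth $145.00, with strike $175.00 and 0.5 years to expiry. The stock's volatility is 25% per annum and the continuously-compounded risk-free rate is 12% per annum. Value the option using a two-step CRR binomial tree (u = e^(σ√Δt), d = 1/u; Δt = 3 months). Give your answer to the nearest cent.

$3.67

CRR parameters: u = e^(σ√Δt) = e^(0.25·√0.25) = 1.1331, d = 1/u = 0.8825
Per-period rate: rΔt = 0.12·0.25 = 0.03, so R = e^0.03 = 1.0305
Risk-neutral probability p = (e^0.03 − 0.8825)/(1.1331 − 0.8825) = 0.1480/0.2507 = 0.5903
Terminal stock prices: S_uu = 186.2, S_ud = 145, S_dd = 112.9
Terminal payoffs (S − K): max(11.18, 0) = 11.18, max(-30, 0) = 0, max(-62.07, 0) = 0
Node u (S = 164.3): V_u = e^(−0.03)·[0.5903·11.1837 + 0.4097·0.0000] = 6.4065
Node d (S = 128): V_d = e^(−0.03)·[0.5903·0.0000 + 0.4097·0.0000] = 0.0000
Node 0 (S = 145): V_0 = e^(−0.03)·[0.5903·6.4065 + 0.4097·0.0000] = 3.6700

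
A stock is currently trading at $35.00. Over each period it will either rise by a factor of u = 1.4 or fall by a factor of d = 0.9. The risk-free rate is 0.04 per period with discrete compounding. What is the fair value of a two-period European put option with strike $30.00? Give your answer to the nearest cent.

Risk-neutral probability p = (1 + 0.04 − 0.9)/(1.4 − 0.9) = 0.1400/0.5000 = 0.2800
Terminal stock prices: S_uu = 68.6, S_ud = 44.1, S_dd = 28.35
Terminal payoffs (K − S): max(-38.6, 0) = 0, max(-14.1, 0) = 0, max(1.65, 0) = 1.65
Node u (S = 49): V_u = 1/1.04·[0.2800·0.0000 + 0.7200·0.0000] = 0.0000
Node d (S = 31.5): V_d = 1/1.04·[0.2800·0.0000 + 0.7200·1.6500] = 1.1423
Node 0 (S = 35): V_0 = 1/1.04·[0.2800·0.0000 + 0.7200·1.1423] = 0.7908

$0.79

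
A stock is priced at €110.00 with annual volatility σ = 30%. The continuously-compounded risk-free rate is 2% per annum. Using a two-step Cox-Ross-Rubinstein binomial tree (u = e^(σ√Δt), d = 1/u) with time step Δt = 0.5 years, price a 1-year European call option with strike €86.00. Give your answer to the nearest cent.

€29.56

CRR parameters: u = e^(σ√Δt) = e^(0.3·√0.5) = 1.2363, d = 1/u = 0.8089
Per-period rate: rΔt = 0.02·0.5 = 0.01, so R = e^0.01 = 1.0101
Risk-neutral probability p = (e^0.01 − 0.8089)/(1.2363 − 0.8089) = 0.2012/0.4275 = 0.4707
Terminal stock prices: S_uu = 168.1, S_ud = 110, S_dd = 71.97
Terminal payoffs (S − K): max(82.13, 0) = 82.13, max(24, 0) = 24, max(-14.03, 0) = 0
Node u (S = 136): V_u = e^(−0.01)·[0.4707·82.1312 + 0.5293·24.0000] = 50.8499
Node d (S = 88.97): V_d = e^(−0.01)·[0.4707·24.0000 + 0.5293·0.0000] = 11.1838
Node 0 (S = 110): V_0 = e^(−0.01)·[0.4707·50.8499 + 0.5293·11.1838] = 29.5567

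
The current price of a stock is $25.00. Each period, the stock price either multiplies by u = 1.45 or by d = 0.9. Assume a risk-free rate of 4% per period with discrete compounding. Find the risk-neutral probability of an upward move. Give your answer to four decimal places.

p = 0.2545

Risk-neutral probability p = (1 + 0.04 − 0.9)/(1.45 − 0.9) = 0.1400/0.5500 = 0.2545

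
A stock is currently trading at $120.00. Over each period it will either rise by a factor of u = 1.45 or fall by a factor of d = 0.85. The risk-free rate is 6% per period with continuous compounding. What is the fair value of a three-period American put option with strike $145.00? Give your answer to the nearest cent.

Risk-neutral probability p = (e^0.06 − 0.85)/(1.45 − 0.85) = 0.2118/0.6000 = 0.3531
Terminal stock prices: S_uuu = 365.8, S_uud = 214.5, S_udd = 125.7, S_ddd = 73.69
Terminal payoffs (K − S): max(-220.8, 0) = 0, max(-69.46, 0) = 0, max(19.29, 0) = 19.29, max(71.31, 0) = 71.31
Node uu (S = 252.3): continuation = e^(−0.06)·[0.3531·0.0000 + 0.6469·0.0000] = 0.0000; exercise value = 0.0000 ≤ continuation, so V_uu = 0.0000
Node ud (S = 147.9): continuation = e^(−0.06)·[0.3531·0.0000 + 0.6469·19.2850] = 11.7497; exercise value = 0.0000 ≤ continuation, so V_ud = 11.7497
Node dd (S = 86.7): continuation = e^(−0.06)·[0.3531·19.2850 + 0.6469·71.3050] = 49.8559; exercise value = 58.3000 > continuation, so V_dd = 58.3000 (exercise)
Node u (S = 174): continuation = e^(−0.06)·[0.3531·0.0000 + 0.6469·11.7497] = 7.1586; exercise value = 0.0000 ≤ continuation, so V_u = 7.1586
Node d (S = 102): continuation = e^(−0.06)·[0.3531·11.7497 + 0.6469·58.3000] = 39.4269; exercise value = 43.0000 > continuation, so V_d = 43.0000 (exercise)
Node 0 (S = 120): continuation = e^(−0.06)·[0.3531·7.1586 + 0.6469·43.0000] = 28.5786; exercise value = 25.0000 ≤ continuation, so V_0 = 28.5786

$28.58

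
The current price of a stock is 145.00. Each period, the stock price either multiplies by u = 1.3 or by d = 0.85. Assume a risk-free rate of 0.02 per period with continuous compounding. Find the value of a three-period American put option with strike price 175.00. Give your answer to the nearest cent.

Risk-neutral probability p = (e^0.02 − 0.85)/(1.3 − 0.85) = 0.1702/0.4500 = 0.3782
Terminal stock prices: S_uuu = 318.6, S_uud = 208.3, S_udd = 136.2, S_ddd = 89.05
Terminal payoffs (K − S): max(-143.6, 0) = 0, max(-33.29, 0) = 0, max(38.81, 0) = 38.81, max(85.95, 0) = 85.95
Node uu (S = 245.1): continuation = e^(−0.02)·[0.3782·0.0000 + 0.6218·0.0000] = 0.0000; exercise value = 0.0000 ≤ continuation, so V_uu = 0.0000
Node ud (S = 160.2): continuation = e^(−0.02)·[0.3782·0.0000 + 0.6218·38.8088] = 23.6525; exercise value = 14.7750 ≤ continuation, so V_ud = 23.6525
Node dd (S = 104.8): continuation = e^(−0.02)·[0.3782·38.8088 + 0.6218·85.9519] = 66.7723; exercise value = 70.2375 > continuation, so V_dd = 70.2375 (exercise)
Node u (S = 188.5): continuation = e^(−0.02)·[0.3782·0.0000 + 0.6218·23.6525] = 14.4153; exercise value = 0.0000 ≤ continuation, so V_u = 14.4153
Node d (S = 123.2): continuation = e^(−0.02)·[0.3782·23.6525 + 0.6218·70.2375] = 51.5760; exercise value = 51.7500 > continuation, so V_d = 51.7500 (exercise)
Node 0 (S = 145): continuation = e^(−0.02)·[0.3782·14.4153 + 0.6218·51.7500] = 36.8840; exercise value = 30.0000 ≤ continuation, so V_0 = 36.8840

36.88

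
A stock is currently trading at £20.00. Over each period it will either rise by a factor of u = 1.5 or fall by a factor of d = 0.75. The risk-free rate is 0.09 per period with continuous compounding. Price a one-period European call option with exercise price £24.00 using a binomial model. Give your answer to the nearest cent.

£2.52

Risk-neutral probability p = (e^0.09 − 0.75)/(1.5 − 0.75) = 0.3442/0.7500 = 0.4589
Terminal stock prices: S_u = 30, S_d = 15
Terminal payoffs (S − K): max(6, 0) = 6, max(-9, 0) = 0
Node 0 (S = 20): V_0 = e^(−0.09)·[0.4589·6.0000 + 0.5411·0.0000] = 2.5164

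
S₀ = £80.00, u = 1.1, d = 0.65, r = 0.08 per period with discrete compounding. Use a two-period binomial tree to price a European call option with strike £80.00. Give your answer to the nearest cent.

£13.15

Risk-neutral probability p = (1 + 0.08 − 0.65)/(1.1 − 0.65) = 0.4300/0.4500 = 0.9556
Terminal stock prices: S_uu = 96.8, S_ud = 57.2, S_dd = 33.8
Terminal payoffs (S − K): max(16.8, 0) = 16.8, max(-22.8, 0) = 0, max(-46.2, 0) = 0
Node u (S = 88): V_u = 1/1.08·[0.9556·16.8000 + 0.0444·0.0000] = 14.8642
Node d (S = 52): V_d = 1/1.08·[0.9556·0.0000 + 0.0444·0.0000] = 0.0000
Node 0 (S = 80): V_0 = 1/1.08·[0.9556·14.8642 + 0.0444·0.0000] = 13.1515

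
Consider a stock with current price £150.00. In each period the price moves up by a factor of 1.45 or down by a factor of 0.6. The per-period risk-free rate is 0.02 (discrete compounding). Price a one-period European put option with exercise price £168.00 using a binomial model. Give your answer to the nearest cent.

Risk-neutral probability p = (1 + 0.02 − 0.6)/(1.45 − 0.6) = 0.4200/0.8500 = 0.4941
Terminal stock prices: S_u = 217.5, S_d = 90
Terminal payoffs (K − S): max(-49.5, 0) = 0, max(78, 0) = 78
Node 0 (S = 150): V_0 = 1/1.02·[0.4941·0.0000 + 0.5059·78.0000] = 38.6851

£38.69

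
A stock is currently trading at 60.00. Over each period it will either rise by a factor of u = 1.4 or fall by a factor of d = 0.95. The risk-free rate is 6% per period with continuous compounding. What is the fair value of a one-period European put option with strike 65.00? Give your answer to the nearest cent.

Risk-neutral probability p = (e^0.06 − 0.95)/(1.4 − 0.95) = 0.1118/0.4500 = 0.2485
Terminal stock prices: S_u = 84, S_d = 57
Terminal payoffs (K − S): max(-19, 0) = 0, max(8, 0) = 8
Node 0 (S = 60): V_0 = e^(−0.06)·[0.2485·0.0000 + 0.7515·8.0000] = 5.6617

5.66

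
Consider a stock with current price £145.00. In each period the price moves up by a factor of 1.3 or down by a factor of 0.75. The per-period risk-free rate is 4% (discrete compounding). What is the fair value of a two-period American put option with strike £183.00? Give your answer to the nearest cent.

Risk-neutral probability p = (1 + 0.04 − 0.75)/(1.3 − 0.75) = 0.2900/0.5500 = 0.5273
Terminal stock prices: S_uu = 245.1, S_ud = 141.4, S_dd = 81.56
Terminal payoffs (K − S): max(-62.05, 0) = 0, max(41.62, 0) = 41.62, max(101.4, 0) = 101.4
Node u (S = 188.5): continuation = 1/1.04·[0.5273·0.0000 + 0.4727·41.6250] = 18.9205; exercise value = 0.0000 ≤ continuation, so V_u = 18.9205
Node d (S = 108.8): continuation = 1/1.04·[0.5273·41.6250 + 0.4727·101.4375] = 67.2115; exercise value = 74.2500 > continuation, so V_d = 74.2500 (exercise)
Node 0 (S = 145): continuation = 1/1.04·[0.5273·18.9205 + 0.4727·74.2500] = 43.3425; exercise value = 38.0000 ≤ continuation, so V_0 = 43.3425

£43.34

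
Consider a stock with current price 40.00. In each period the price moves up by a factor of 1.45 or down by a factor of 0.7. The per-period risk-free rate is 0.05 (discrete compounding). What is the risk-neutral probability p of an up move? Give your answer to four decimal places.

Risk-neutral probability p = (1 + 0.05 − 0.7)/(1.45 − 0.7) = 0.3500/0.7500 = 0.4667

p = 0.4667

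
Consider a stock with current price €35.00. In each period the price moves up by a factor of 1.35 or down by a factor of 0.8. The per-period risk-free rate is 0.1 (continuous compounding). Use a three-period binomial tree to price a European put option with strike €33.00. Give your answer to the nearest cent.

Risk-neutral probability p = (e^0.1 − 0.8)/(1.35 − 0.8) = 0.3052/0.5500 = 0.5549
Terminal stock prices: S_uuu = 86.11, S_uud = 51.03, S_udd = 30.24, S_ddd = 17.92
Terminal payoffs (K − S): max(-53.11, 0) = 0, max(-18.03, 0) = 0, max(2.76, 0) = 2.76, max(15.08, 0) = 15.08
Node uu (S = 63.79): V_uu = e^(−0.1)·[0.5549·0.0000 + 0.4451·0.0000] = 0.0000
Node ud (S = 37.8): V_ud = e^(−0.1)·[0.5549·0.0000 + 0.4451·2.7600] = 1.1117
Node dd (S = 22.4): V_dd = e^(−0.1)·[0.5549·2.7600 + 0.4451·15.0800] = 7.4596
Node u (S = 47.25): V_u = e^(−0.1)·[0.5549·0.0000 + 0.4451·1.1117] = 0.4478
Node d (S = 28): V_d = e^(−0.1)·[0.5549·1.1117 + 0.4451·7.4596] = 3.5627
Node 0 (S = 35): V_0 = e^(−0.1)·[0.5549·0.4478 + 0.4451·3.5627] = 1.6598

€1.66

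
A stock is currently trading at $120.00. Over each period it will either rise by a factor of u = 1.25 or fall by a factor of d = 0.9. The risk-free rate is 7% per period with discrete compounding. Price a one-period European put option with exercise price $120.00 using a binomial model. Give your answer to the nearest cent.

$5.77

Risk-neutral probability p = (1 + 0.07 − 0.9)/(1.25 − 0.9) = 0.1700/0.3500 = 0.4857
Terminal stock prices: S_u = 150, S_d = 108
Terminal payoffs (K − S): max(-30, 0) = 0, max(12, 0) = 12
Node 0 (S = 120): V_0 = 1/1.07·[0.4857·0.0000 + 0.5143·12.0000] = 5.7677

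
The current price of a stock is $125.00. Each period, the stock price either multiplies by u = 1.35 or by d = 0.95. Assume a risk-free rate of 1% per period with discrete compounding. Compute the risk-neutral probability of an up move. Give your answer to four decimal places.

p = 0.1500

Risk-neutral probability p = (1 + 0.01 − 0.95)/(1.35 − 0.95) = 0.0600/0.4000 = 0.1500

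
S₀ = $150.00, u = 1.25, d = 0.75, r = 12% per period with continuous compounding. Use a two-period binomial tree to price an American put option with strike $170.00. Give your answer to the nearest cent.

$20.00

Risk-neutral probability p = (e^0.12 − 0.75)/(1.25 − 0.75) = 0.3775/0.5000 = 0.7550
Terminal stock prices: S_uu = 234.4, S_ud = 140.6, S_dd = 84.38
Terminal payoffs (K − S): max(-64.38, 0) = 0, max(29.38, 0) = 29.38, max(85.62, 0) = 85.62
Node u (S = 187.5): continuation = e^(−0.12)·[0.7550·0.0000 + 0.2450·29.3750] = 6.3832; exercise value = 0.0000 ≤ continuation, so V_u = 6.3832
Node d (S = 112.5): continuation = e^(−0.12)·[0.7550·29.3750 + 0.2450·85.6250] = 38.2765; exercise value = 57.5000 > continuation, so V_d = 57.5000 (exercise)
Node 0 (S = 150): continuation = e^(−0.12)·[0.7550·6.3832 + 0.2450·57.5000] = 16.7691; exercise value = 20.0000 > continuation, so V_0 = 20.0000 (exercise)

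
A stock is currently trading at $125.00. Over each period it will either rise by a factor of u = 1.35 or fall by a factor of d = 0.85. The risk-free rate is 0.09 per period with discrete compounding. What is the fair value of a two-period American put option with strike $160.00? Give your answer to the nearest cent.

$35.00

Risk-neutral probability p = (1 + 0.09 − 0.85)/(1.35 − 0.85) = 0.2400/0.5000 = 0.4800
Terminal stock prices: S_uu = 227.8, S_ud = 143.4, S_dd = 90.31
Terminal payoffs (K − S): max(-67.81, 0) = 0, max(16.56, 0) = 16.56, max(69.69, 0) = 69.69
Node u (S = 168.8): continuation = 1/1.09·[0.4800·0.0000 + 0.5200·16.5625] = 7.9014; exercise value = 0.0000 ≤ continuation, so V_u = 7.9014
Node d (S = 106.2): continuation = 1/1.09·[0.4800·16.5625 + 0.5200·69.6875] = 40.5390; exercise value = 53.7500 > continuation, so V_d = 53.7500 (exercise)
Node 0 (S = 125): continuation = 1/1.09·[0.4800·7.9014 + 0.5200·53.7500] = 29.1217; exercise value = 35.0000 > continuation, so V_0 = 35.0000 (exercise)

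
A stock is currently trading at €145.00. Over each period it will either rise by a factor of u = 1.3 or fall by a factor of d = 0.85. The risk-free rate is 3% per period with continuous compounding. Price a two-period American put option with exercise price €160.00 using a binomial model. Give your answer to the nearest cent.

Risk-neutral probability p = (e^0.03 − 0.85)/(1.3 − 0.85) = 0.1805/0.4500 = 0.4010
Terminal stock prices: S_uu = 245.1, S_ud = 160.2, S_dd = 104.8
Terminal payoffs (K − S): max(-85.05, 0) = 0, max(-0.225, 0) = 0, max(55.24, 0) = 55.24
Node u (S = 188.5): continuation = e^(−0.03)·[0.4010·0.0000 + 0.5990·0.0000] = 0.0000; exercise value = 0.0000 ≤ continuation, so V_u = 0.0000
Node d (S = 123.2): continuation = e^(−0.03)·[0.4010·0.0000 + 0.5990·55.2375] = 32.1088; exercise value = 36.7500 > continuation, so V_d = 36.7500 (exercise)
Node 0 (S = 145): continuation = e^(−0.03)·[0.4010·0.0000 + 0.5990·36.7500] = 21.3623; exercise value = 15.0000 ≤ continuation, so V_0 = 21.3623

€21.36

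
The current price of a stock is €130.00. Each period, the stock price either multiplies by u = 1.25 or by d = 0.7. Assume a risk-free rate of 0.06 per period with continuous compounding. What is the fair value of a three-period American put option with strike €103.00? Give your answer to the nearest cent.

€7.09

Risk-neutral probability p = (e^0.06 − 0.7)/(1.25 − 0.7) = 0.3618/0.5500 = 0.6579
Terminal stock prices: S_uuu = 253.9, S_uud = 142.2, S_udd = 79.62, S_ddd = 44.59
Terminal payoffs (K − S): max(-150.9, 0) = 0, max(-39.19, 0) = 0, max(23.38, 0) = 23.38, max(58.41, 0) = 58.41
Node uu (S = 203.1): continuation = e^(−0.06)·[0.6579·0.0000 + 0.3421·0.0000] = 0.0000; exercise value = 0.0000 ≤ continuation, so V_uu = 0.0000
Node ud (S = 113.7): continuation = e^(−0.06)·[0.6579·0.0000 + 0.3421·23.3750] = 7.5312; exercise value = 0.0000 ≤ continuation, so V_ud = 7.5312
Node dd (S = 63.7): continuation = e^(−0.06)·[0.6579·23.3750 + 0.3421·58.4100] = 33.3017; exercise value = 39.3000 > continuation, so V_dd = 39.3000 (exercise)
Node u (S = 162.5): continuation = e^(−0.06)·[0.6579·0.0000 + 0.3421·7.5312] = 2.4265; exercise value = 0.0000 ≤ continuation, so V_u = 2.4265
Node d (S = 91): continuation = e^(−0.06)·[0.6579·7.5312 + 0.3421·39.3000] = 17.3283; exercise value = 12.0000 ≤ continuation, so V_d = 17.3283
Node 0 (S = 130): continuation = e^(−0.06)·[0.6579·2.4265 + 0.3421·17.3283] = 7.0864; exercise value = 0.0000 ≤ continuation, so V_0 = 7.0864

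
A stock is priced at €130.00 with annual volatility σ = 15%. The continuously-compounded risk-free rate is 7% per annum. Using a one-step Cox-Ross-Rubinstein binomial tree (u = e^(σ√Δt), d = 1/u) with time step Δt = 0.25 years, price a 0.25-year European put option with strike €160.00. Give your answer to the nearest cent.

€27.22

CRR parameters: u = e^(σ√Δt) = e^(0.15·√0.25) = 1.0779, d = 1/u = 0.9277
Per-period rate: rΔt = 0.07·0.25 = 0.0175, so R = e^0.0175 = 1.0177
Risk-neutral probability p = (e^0.0175 − 0.9277)/(1.0779 − 0.9277) = 0.0899/0.1501 = 0.5988
Terminal stock prices: S_u = 140.1, S_d = 120.6
Terminal payoffs (K − S): max(19.88, 0) = 19.88, max(39.39, 0) = 39.39
Node 0 (S = 130): V_0 = e^(−0.0175)·[0.5988·19.8751 + 0.4012·39.3933] = 27.2244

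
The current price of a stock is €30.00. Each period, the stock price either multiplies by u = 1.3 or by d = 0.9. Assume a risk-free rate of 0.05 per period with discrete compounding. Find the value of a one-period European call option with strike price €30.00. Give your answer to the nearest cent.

€3.21

Risk-neutral probability p = (1 + 0.05 − 0.9)/(1.3 − 0.9) = 0.1500/0.4000 = 0.3750
Terminal stock prices: S_u = 39, S_d = 27
Terminal payoffs (S − K): max(9, 0) = 9, max(-3, 0) = 0
Node 0 (S = 30): V_0 = 1/1.05·[0.3750·9.0000 + 0.6250·0.0000] = 3.2143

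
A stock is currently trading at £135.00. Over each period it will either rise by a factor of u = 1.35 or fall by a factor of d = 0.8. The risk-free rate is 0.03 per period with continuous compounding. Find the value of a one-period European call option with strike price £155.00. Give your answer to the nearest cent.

£11.08

Risk-neutral probability p = (e^0.03 − 0.8)/(1.35 − 0.8) = 0.2305/0.5500 = 0.4190
Terminal stock prices: S_u = 182.2, S_d = 108
Terminal payoffs (S − K): max(27.25, 0) = 27.25, max(-47, 0) = 0
Node 0 (S = 135): V_0 = e^(−0.03)·[0.4190·27.2500 + 0.5810·0.0000] = 11.0805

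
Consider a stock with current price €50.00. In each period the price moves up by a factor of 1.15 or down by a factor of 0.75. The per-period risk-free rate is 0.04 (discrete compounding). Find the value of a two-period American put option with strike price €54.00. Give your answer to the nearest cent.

Risk-neutral probability p = (1 + 0.04 − 0.75)/(1.15 − 0.75) = 0.2900/0.4000 = 0.7250
Terminal stock prices: S_uu = 66.12, S_ud = 43.12, S_dd = 28.12
Terminal payoffs (K − S): max(-12.12, 0) = 0, max(10.88, 0) = 10.88, max(25.88, 0) = 25.88
Node u (S = 57.5): continuation = 1/1.04·[0.7250·0.0000 + 0.2750·10.8750] = 2.8756; exercise value = 0.0000 ≤ continuation, so V_u = 2.8756
Node d (S = 37.5): continuation = 1/1.04·[0.7250·10.8750 + 0.2750·25.8750] = 14.4231; exercise value = 16.5000 > continuation, so V_d = 16.5000 (exercise)
Node 0 (S = 50): continuation = 1/1.04·[0.7250·2.8756 + 0.2750·16.5000] = 6.3676; exercise value = 4.0000 ≤ continuation, so V_0 = 6.3676

€6.37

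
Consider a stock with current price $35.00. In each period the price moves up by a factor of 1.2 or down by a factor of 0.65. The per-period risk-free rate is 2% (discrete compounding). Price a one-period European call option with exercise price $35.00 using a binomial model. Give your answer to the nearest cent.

$4.62

Risk-neutral probability p = (1 + 0.02 − 0.65)/(1.2 − 0.65) = 0.3700/0.5500 = 0.6727
Terminal stock prices: S_u = 42, S_d = 22.75
Terminal payoffs (S − K): max(7, 0) = 7, max(-12.25, 0) = 0
Node 0 (S = 35): V_0 = 1/1.02·[0.6727·7.0000 + 0.3273·0.0000] = 4.6168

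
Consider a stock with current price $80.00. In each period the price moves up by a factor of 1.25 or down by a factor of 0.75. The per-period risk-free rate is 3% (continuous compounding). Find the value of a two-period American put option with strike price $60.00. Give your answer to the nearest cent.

$2.72

Risk-neutral probability p = (e^0.03 − 0.75)/(1.25 − 0.75) = 0.2805/0.5000 = 0.5609
Terminal stock prices: S_uu = 125, S_ud = 75, S_dd = 45
Terminal payoffs (K − S): max(-65, 0) = 0, max(-15, 0) = 0, max(15, 0) = 15
Node u (S = 100): continuation = e^(−0.03)·[0.5609·0.0000 + 0.4391·0.0000] = 0.0000; exercise value = 0.0000 ≤ continuation, so V_u = 0.0000
Node d (S = 60): continuation = e^(−0.03)·[0.5609·0.0000 + 0.4391·15.0000] = 6.3917; exercise value = 0.0000 ≤ continuation, so V_d = 6.3917
Node 0 (S = 80): continuation = e^(−0.03)·[0.5609·0.0000 + 0.4391·6.3917] = 2.7236; exercise value = 0.0000 ≤ continuation, so V_0 = 2.7236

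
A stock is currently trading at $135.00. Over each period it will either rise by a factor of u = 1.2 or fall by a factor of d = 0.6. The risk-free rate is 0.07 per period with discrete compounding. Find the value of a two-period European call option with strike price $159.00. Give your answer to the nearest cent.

$18.97

Risk-neutral probability p = (1 + 0.07 − 0.6)/(1.2 − 0.6) = 0.4700/0.6000 = 0.7833
Terminal stock prices: S_uu = 194.4, S_ud = 97.2, S_dd = 48.6
Terminal payoffs (S − K): max(35.4, 0) = 35.4, max(-61.8, 0) = 0, max(-110.4, 0) = 0
Node u (S = 162): V_u = 1/1.07·[0.7833·35.4000 + 0.2167·0.0000] = 25.9159
Node d (S = 81): V_d = 1/1.07·[0.7833·0.0000 + 0.2167·0.0000] = 0.0000
Node 0 (S = 135): V_0 = 1/1.07·[0.7833·25.9159 + 0.2167·0.0000] = 18.9727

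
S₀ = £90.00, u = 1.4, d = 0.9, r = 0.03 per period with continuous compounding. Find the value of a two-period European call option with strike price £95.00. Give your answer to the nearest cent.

£11.90

Risk-neutral probability p = (e^0.03 − 0.9)/(1.4 − 0.9) = 0.1305/0.5000 = 0.2609
Terminal stock prices: S_uu = 176.4, S_ud = 113.4, S_dd = 72.9
Terminal payoffs (S − K): max(81.4, 0) = 81.4, max(18.4, 0) = 18.4, max(-22.1, 0) = 0
Node u (S = 126): V_u = e^(−0.03)·[0.2609·81.4000 + 0.7391·18.4000] = 33.8077
Node d (S = 81): V_d = e^(−0.03)·[0.2609·18.4000 + 0.7391·0.0000] = 4.6588
Node 0 (S = 90): V_0 = e^(−0.03)·[0.2609·33.8077 + 0.7391·4.6588] = 11.9016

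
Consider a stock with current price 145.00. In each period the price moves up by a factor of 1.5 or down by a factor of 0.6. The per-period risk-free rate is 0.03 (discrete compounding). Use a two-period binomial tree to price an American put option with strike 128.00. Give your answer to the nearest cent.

20.79

Risk-neutral probability p = (1 + 0.03 − 0.6)/(1.5 − 0.6) = 0.4300/0.9000 = 0.4778
Terminal stock prices: S_uu = 326.2, S_ud = 130.5, S_dd = 52.2
Terminal payoffs (K − S): max(-198.2, 0) = 0, max(-2.5, 0) = 0, max(75.8, 0) = 75.8
Node u (S = 217.5): continuation = 1/1.03·[0.4778·0.0000 + 0.5222·0.0000] = 0.0000; exercise value = 0.0000 ≤ continuation, so V_u = 0.0000
Node d (S = 87): continuation = 1/1.03·[0.4778·0.0000 + 0.5222·75.8000] = 38.4315; exercise value = 41.0000 > continuation, so V_d = 41.0000 (exercise)
Node 0 (S = 145): continuation = 1/1.03·[0.4778·0.0000 + 0.5222·41.0000] = 20.7875; exercise value = 0.0000 ≤ continuation, so V_0 = 20.7875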